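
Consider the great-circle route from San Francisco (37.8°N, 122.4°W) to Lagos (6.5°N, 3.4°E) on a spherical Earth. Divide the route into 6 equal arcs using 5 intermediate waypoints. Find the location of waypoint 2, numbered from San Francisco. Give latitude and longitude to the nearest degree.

≈ 46°N, 72°W

Convert each endpoint to a unit vector on the sphere (x = cos φ cos λ, y = cos φ sin λ, z = sin φ).
The central angle between the endpoints is δ = arccos(p₁·p₂) ≈ 1.971 rad (112.9°).
Interpolate at f = 2/6 with slerp weights a = sin((1−f)δ)/sin δ ≈ 1.050, b = sin(fδ)/sin δ ≈ 0.663.
p = a·p₁ + b·p₂ ≈ (0.213, -0.662, 0.719); φ = arcsin(p_z) ≈ 45.96°, λ = atan2(p_y, p_x) ≈ -72.14°.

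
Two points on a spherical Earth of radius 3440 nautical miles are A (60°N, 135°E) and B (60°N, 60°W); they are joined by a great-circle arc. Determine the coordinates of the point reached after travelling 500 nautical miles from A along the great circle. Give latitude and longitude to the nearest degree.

≈ (68°N, 138°E)

Convert each endpoint to a unit vector on the sphere (x = cos φ cos λ, y = cos φ sin λ, z = sin φ).
The central angle between the endpoints is δ = arccos(p₁·p₂) ≈ 1.037 rad (59.4°). The total great-circle distance is δ·R ≈ 1.037 × 3440 ≈ 3568 nmi, so the target fraction is f = 500/3568 ≈ 0.140.
Interpolate at f ≈ 0.140 with slerp weights a = sin((1−f)δ)/sin δ ≈ 0.904, b = sin(fδ)/sin δ ≈ 0.168.
p = a·p₁ + b·p₂ ≈ (-0.278, 0.247, 0.928); φ = arcsin(p_z) ≈ 68.20°, λ = atan2(p_y, p_x) ≈ 138.36°.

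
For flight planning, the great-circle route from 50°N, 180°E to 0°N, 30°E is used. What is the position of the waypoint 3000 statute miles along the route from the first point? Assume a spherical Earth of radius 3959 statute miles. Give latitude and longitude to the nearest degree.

Write both endpoints as unit vectors p₁, p₂ with components (cos φ cos λ, cos φ sin λ, sin φ).
The central angle between the endpoints is δ = arccos(p₁·p₂) ≈ 2.161 rad (123.8°). The total great-circle distance is δ·R ≈ 2.161 × 3959 ≈ 8556 mi, so the target fraction is f = 3000/8556 ≈ 0.351.
Interpolate at f ≈ 0.351 with slerp weights a = sin((1−f)δ)/sin δ ≈ 1.187, b = sin(fδ)/sin δ ≈ 0.827.
p = a·p₁ + b·p₂ ≈ (-0.046, 0.414, 0.909); φ = arcsin(p_z) ≈ 65.40°, λ = atan2(p_y, p_x) ≈ 96.41°.

≈ 65°N, 96°E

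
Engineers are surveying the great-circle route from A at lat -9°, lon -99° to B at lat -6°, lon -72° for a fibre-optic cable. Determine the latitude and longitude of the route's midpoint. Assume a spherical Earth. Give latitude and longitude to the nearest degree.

Convert each endpoint to a unit vector on the sphere (x = cos φ cos λ, y = cos φ sin λ, z = sin φ).
The central angle between the endpoints is δ = arccos(p₁·p₂) ≈ 0.470 rad (26.9°).
Interpolate at f = 1/2 with slerp weights a = sin((1−f)δ)/sin δ ≈ 0.514, b = sin(fδ)/sin δ ≈ 0.514.
p = a·p₁ + b·p₂ ≈ (0.079, -0.988, -0.134); φ = arcsin(p_z) ≈ -7.71°, λ = atan2(p_y, p_x) ≈ -85.45°.

≈ lat -8°, lon -85°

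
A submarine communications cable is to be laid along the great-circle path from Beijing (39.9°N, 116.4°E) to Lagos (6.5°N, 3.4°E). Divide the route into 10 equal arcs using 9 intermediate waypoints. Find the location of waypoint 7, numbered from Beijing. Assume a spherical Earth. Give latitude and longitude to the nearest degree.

≈ (27°N, 28°E)

Write both endpoints as unit vectors p₁, p₂ with components (cos φ cos λ, cos φ sin λ, sin φ).
The central angle between the endpoints is δ = arccos(p₁·p₂) ≈ 1.798 rad (103.0°).
Interpolate at f = 7/10 with slerp weights a = sin((1−f)δ)/sin δ ≈ 0.527, b = sin(fδ)/sin δ ≈ 0.977.
p = a·p₁ + b·p₂ ≈ (0.789, 0.420, 0.449); φ = arcsin(p_z) ≈ 26.66°, λ = atan2(p_y, p_x) ≈ 28.02°.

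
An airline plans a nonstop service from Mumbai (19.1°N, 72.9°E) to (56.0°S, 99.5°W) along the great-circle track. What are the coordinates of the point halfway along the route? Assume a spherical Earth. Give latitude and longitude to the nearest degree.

The haversine formula gives a central angle δ ≈ 2.490 rad (142.7°) between the endpoints.
Interpolate at f = 1/2 with slerp weights a = sin((1−f)δ)/sin δ ≈ 1.562, b = sin(fδ)/sin δ ≈ 1.562.
p = a·p₁ + b·p₂ ≈ (0.290, 0.549, -0.784); φ = arcsin(p_z) ≈ -51.61°, λ = atan2(p_y, p_x) ≈ 62.18°.

≈ (52°S, 62°E)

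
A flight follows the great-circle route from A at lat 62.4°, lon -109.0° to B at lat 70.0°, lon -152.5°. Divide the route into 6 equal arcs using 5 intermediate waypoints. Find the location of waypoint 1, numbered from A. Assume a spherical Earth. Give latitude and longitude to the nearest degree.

≈ lat 64°, lon -114°

Convert each endpoint to a unit vector on the sphere (x = cos φ cos λ, y = cos φ sin λ, z = sin φ).
The central angle between the endpoints is δ = arccos(p₁·p₂) ≈ 0.325 rad (18.6°).
Interpolate at f = 1/6 with slerp weights a = sin((1−f)δ)/sin δ ≈ 0.838, b = sin(fδ)/sin δ ≈ 0.170.
p = a·p₁ + b·p₂ ≈ (-0.178, -0.394, 0.902); φ = arcsin(p_z) ≈ 64.40°, λ = atan2(p_y, p_x) ≈ -114.30°.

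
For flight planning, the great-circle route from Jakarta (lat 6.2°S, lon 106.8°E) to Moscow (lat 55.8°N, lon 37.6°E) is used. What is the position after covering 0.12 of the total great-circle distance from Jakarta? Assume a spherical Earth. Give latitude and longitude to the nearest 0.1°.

Write both endpoints as unit vectors p₁, p₂ with components (cos φ cos λ, cos φ sin λ, sin φ).
The central angle between the endpoints is δ = arccos(p₁·p₂) ≈ 1.461 rad (83.7°).
Interpolate at f = 0.12 with slerp weights a = sin((1−f)δ)/sin δ ≈ 0.966, b = sin(fδ)/sin δ ≈ 0.176.
p = a·p₁ + b·p₂ ≈ (-0.199, 0.979, 0.041); φ = arcsin(p_z) ≈ 2.34°, λ = atan2(p_y, p_x) ≈ 101.50°.

≈ lat 2.3°N, lon 101.5°E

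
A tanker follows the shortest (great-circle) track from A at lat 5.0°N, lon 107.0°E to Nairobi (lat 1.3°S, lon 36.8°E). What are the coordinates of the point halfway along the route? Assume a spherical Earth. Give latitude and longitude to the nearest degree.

Write both endpoints as unit vectors p₁, p₂ with components (cos φ cos λ, cos φ sin λ, sin φ).
The central angle between the endpoints is δ = arccos(p₁·p₂) ≈ 1.229 rad (70.4°).
Interpolate at f = 1/2 with slerp weights a = sin((1−f)δ)/sin δ ≈ 0.612, b = sin(fδ)/sin δ ≈ 0.612.
p = a·p₁ + b·p₂ ≈ (0.312, 0.949, 0.039); φ = arcsin(p_z) ≈ 2.26°, λ = atan2(p_y, p_x) ≈ 71.83°.

≈ lat 2°N, lon 72°E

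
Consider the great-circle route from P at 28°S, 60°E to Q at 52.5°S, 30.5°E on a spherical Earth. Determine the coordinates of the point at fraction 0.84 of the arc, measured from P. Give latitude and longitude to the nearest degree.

≈ 49°S, 37°E

Write both endpoints as unit vectors p₁, p₂ with components (cos φ cos λ, cos φ sin λ, sin φ).
The central angle between the endpoints is δ = arccos(p₁·p₂) ≈ 0.573 rad (32.8°).
Interpolate at f = 0.84 with slerp weights a = sin((1−f)δ)/sin δ ≈ 0.169, b = sin(fδ)/sin δ ≈ 0.854.
p = a·p₁ + b·p₂ ≈ (0.522, 0.393, -0.757); φ = arcsin(p_z) ≈ -49.18°, λ = atan2(p_y, p_x) ≈ 36.95°.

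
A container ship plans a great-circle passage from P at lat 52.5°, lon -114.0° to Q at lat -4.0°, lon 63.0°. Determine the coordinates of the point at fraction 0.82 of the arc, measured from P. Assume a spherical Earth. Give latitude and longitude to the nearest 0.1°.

Convert each endpoint to a unit vector on the sphere (x = cos φ cos λ, y = cos φ sin λ, z = sin φ).
The central angle between the endpoints is δ = arccos(p₁·p₂) ≈ 2.294 rad (131.4°).
Interpolate at f = 0.82 with slerp weights a = sin((1−f)δ)/sin δ ≈ 0.535, b = sin(fδ)/sin δ ≈ 1.270.
p = a·p₁ + b·p₂ ≈ (0.443, 0.831, 0.336); φ = arcsin(p_z) ≈ 19.64°, λ = atan2(p_y, p_x) ≈ 61.96°.

≈ lat 19.6°, lon 62.0°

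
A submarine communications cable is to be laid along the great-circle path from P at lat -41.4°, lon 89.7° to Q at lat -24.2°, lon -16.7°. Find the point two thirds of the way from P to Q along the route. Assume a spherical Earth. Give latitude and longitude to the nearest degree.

≈ lat -41°, lon 11°

Convert each endpoint to a unit vector on the sphere (x = cos φ cos λ, y = cos φ sin λ, z = sin φ).
The central angle between the endpoints is δ = arccos(p₁·p₂) ≈ 1.493 rad (85.5°).
Interpolate at f = 2/3 with slerp weights a = sin((1−f)δ)/sin δ ≈ 0.479, b = sin(fδ)/sin δ ≈ 0.841.
p = a·p₁ + b·p₂ ≈ (0.737, 0.139, -0.662); φ = arcsin(p_z) ≈ -41.42°, λ = atan2(p_y, p_x) ≈ 10.65°.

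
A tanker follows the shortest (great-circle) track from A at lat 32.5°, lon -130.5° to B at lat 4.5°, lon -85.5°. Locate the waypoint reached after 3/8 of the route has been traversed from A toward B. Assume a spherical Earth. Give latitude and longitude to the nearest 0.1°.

≈ lat 23.4°, lon -111.7°

Write both endpoints as unit vectors p₁, p₂ with components (cos φ cos λ, cos φ sin λ, sin φ).
The central angle between the endpoints is δ = arccos(p₁·p₂) ≈ 0.881 rad (50.5°).
Interpolate at f = 3/8 with slerp weights a = sin((1−f)δ)/sin δ ≈ 0.678, b = sin(fδ)/sin δ ≈ 0.420.
p = a·p₁ + b·p₂ ≈ (-0.339, -0.853, 0.397); φ = arcsin(p_z) ≈ 23.42°, λ = atan2(p_y, p_x) ≈ -111.65°.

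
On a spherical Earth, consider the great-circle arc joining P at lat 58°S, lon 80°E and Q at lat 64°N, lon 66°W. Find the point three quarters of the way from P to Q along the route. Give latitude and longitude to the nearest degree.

≈ lat 45°N, lon 0°E

The haversine formula gives a central angle δ ≈ 2.840 rad (162.7°) between the endpoints.
Interpolate at f = 3/4 with slerp weights a = sin((1−f)δ)/sin δ ≈ 2.193, b = sin(fδ)/sin δ ≈ 2.852.
p = a·p₁ + b·p₂ ≈ (0.710, 0.002, 0.704); φ = arcsin(p_z) ≈ 44.74°, λ = atan2(p_y, p_x) ≈ 0.18°.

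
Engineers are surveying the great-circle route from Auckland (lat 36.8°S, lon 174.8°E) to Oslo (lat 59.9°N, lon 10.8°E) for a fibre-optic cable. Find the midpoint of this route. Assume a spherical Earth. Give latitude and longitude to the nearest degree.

The haversine formula gives a central angle δ ≈ 2.700 rad (154.7°) between the endpoints.
Interpolate at f = 1/2 with slerp weights a = sin((1−f)δ)/sin δ ≈ 2.285, b = sin(fδ)/sin δ ≈ 2.285.
p = a·p₁ + b·p₂ ≈ (-0.697, 0.381, 0.608); φ = arcsin(p_z) ≈ 37.46°, λ = atan2(p_y, p_x) ≈ 151.35°.

≈ lat 37°N, lon 151°E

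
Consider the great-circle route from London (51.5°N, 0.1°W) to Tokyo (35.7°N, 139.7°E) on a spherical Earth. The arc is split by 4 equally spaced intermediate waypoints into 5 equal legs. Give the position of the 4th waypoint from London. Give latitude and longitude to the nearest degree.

Convert each endpoint to a unit vector on the sphere (x = cos φ cos λ, y = cos φ sin λ, z = sin φ).
The central angle between the endpoints is δ = arccos(p₁·p₂) ≈ 1.500 rad (86.0°).
Interpolate at f = 4/5 with slerp weights a = sin((1−f)δ)/sin δ ≈ 0.296, b = sin(fδ)/sin δ ≈ 0.934.
p = a·p₁ + b·p₂ ≈ (-0.394, 0.490, 0.777); φ = arcsin(p_z) ≈ 51.00°, λ = atan2(p_y, p_x) ≈ 128.80°.

≈ 51°N, 129°E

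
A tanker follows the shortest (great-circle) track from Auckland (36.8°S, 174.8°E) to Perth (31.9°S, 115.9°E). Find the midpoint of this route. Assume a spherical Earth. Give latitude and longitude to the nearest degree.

Write both endpoints as unit vectors p₁, p₂ with components (cos φ cos λ, cos φ sin λ, sin φ).
The central angle between the endpoints is δ = arccos(p₁·p₂) ≈ 0.840 rad (48.1°).
Interpolate at f = 1/2 with slerp weights a = sin((1−f)δ)/sin δ ≈ 0.548, b = sin(fδ)/sin δ ≈ 0.548.
p = a·p₁ + b·p₂ ≈ (-0.640, 0.458, -0.617); φ = arcsin(p_z) ≈ -38.12°, λ = atan2(p_y, p_x) ≈ 144.40°.

≈ 38°S, 144°E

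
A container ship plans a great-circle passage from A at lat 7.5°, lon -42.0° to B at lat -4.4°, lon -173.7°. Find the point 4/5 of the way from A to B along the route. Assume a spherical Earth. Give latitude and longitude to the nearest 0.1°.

From cos δ = sin φ₁ sin φ₂ + cos φ₁ cos φ₂ cos Δλ, the central angle is δ ≈ 2.302 rad (131.9°).
Interpolate at f = 4/5 with slerp weights a = sin((1−f)δ)/sin δ ≈ 0.597, b = sin(fδ)/sin δ ≈ 1.294.
p = a·p₁ + b·p₂ ≈ (-0.843, -0.537, -0.021); φ = arcsin(p_z) ≈ -1.23°, λ = atan2(p_y, p_x) ≈ -147.48°.

≈ lat -1.2°, lon -147.5°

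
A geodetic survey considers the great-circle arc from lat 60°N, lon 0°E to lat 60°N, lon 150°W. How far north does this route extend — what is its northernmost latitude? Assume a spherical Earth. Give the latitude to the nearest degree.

The great circle lies in the plane with unit normal n̂ = (p₁ × p₂)/|p₁ × p₂|.
Here n̂_z ≈ -0.148; the vertex latitude is φ_max = arccos|n̂_z| ≈ 81.5°.

≈ 82°N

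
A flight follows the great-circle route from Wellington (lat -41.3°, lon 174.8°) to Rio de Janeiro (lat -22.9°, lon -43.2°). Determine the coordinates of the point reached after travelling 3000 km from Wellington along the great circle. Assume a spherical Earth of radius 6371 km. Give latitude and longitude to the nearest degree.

≈ lat -60°, lon -153°

From cos δ = sin φ₁ sin φ₂ + cos φ₁ cos φ₂ cos Δλ, the central angle is δ ≈ 1.863 rad (106.8°). The total great-circle distance is δ·R ≈ 1.863 × 6371 ≈ 11872 km, so the target fraction is f = 3000/11872 ≈ 0.253.
Interpolate at f ≈ 0.253 with slerp weights a = sin((1−f)δ)/sin δ ≈ 1.028, b = sin(fδ)/sin δ ≈ 0.474.
p = a·p₁ + b·p₂ ≈ (-0.451, -0.229, -0.863); φ = arcsin(p_z) ≈ -59.63°, λ = atan2(p_y, p_x) ≈ -153.09°.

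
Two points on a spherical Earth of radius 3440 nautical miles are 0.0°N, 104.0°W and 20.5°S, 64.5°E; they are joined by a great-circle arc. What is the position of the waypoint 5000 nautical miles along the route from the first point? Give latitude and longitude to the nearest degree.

Convert each endpoint to a unit vector on the sphere (x = cos φ cos λ, y = cos φ sin λ, z = sin φ).
The central angle between the endpoints is δ = arccos(p₁·p₂) ≈ 2.733 rad (156.6°). The total great-circle distance is δ·R ≈ 2.733 × 3440 ≈ 9403 nmi, so the target fraction is f = 5000/9403 ≈ 0.532.
Interpolate at f ≈ 0.532 with slerp weights a = sin((1−f)δ)/sin δ ≈ 2.414, b = sin(fδ)/sin δ ≈ 2.502.
p = a·p₁ + b·p₂ ≈ (0.425, -0.227, -0.876); φ = arcsin(p_z) ≈ -61.20°, λ = atan2(p_y, p_x) ≈ -28.06°.

≈ 61°S, 28°W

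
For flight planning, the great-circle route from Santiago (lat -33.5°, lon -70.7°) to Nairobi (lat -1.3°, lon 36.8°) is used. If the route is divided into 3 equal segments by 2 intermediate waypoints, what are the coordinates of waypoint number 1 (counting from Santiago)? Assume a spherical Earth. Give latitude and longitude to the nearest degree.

Write both endpoints as unit vectors p₁, p₂ with components (cos φ cos λ, cos φ sin λ, sin φ).
The central angle between the endpoints is δ = arccos(p₁·p₂) ≈ 1.811 rad (103.8°).
Interpolate at f = 1/3 with slerp weights a = sin((1−f)δ)/sin δ ≈ 0.962, b = sin(fδ)/sin δ ≈ 0.585.
p = a·p₁ + b·p₂ ≈ (0.733, -0.407, -0.544); φ = arcsin(p_z) ≈ -32.99°, λ = atan2(p_y, p_x) ≈ -29.06°.

≈ lat -33°, lon -29°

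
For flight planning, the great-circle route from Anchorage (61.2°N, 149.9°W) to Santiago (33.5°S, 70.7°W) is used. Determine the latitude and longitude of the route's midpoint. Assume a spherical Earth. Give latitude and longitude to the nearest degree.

Convert each endpoint to a unit vector on the sphere (x = cos φ cos λ, y = cos φ sin λ, z = sin φ).
The central angle between the endpoints is δ = arccos(p₁·p₂) ≈ 1.991 rad (114.1°).
Interpolate at f = 1/2 with slerp weights a = sin((1−f)δ)/sin δ ≈ 0.919, b = sin(fδ)/sin δ ≈ 0.919.
p = a·p₁ + b·p₂ ≈ (-0.130, -0.946, 0.298); φ = arcsin(p_z) ≈ 17.35°, λ = atan2(p_y, p_x) ≈ -97.81°.

≈ 17°N, 98°W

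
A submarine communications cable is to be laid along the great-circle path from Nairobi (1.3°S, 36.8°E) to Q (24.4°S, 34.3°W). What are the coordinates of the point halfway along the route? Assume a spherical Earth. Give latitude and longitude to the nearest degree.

≈ (16°S, 3°E)

From cos δ = sin φ₁ sin φ₂ + cos φ₁ cos φ₂ cos Δλ, the central angle is δ ≈ 1.262 rad (72.3°).
Interpolate at f = 1/2 with slerp weights a = sin((1−f)δ)/sin δ ≈ 0.619, b = sin(fδ)/sin δ ≈ 0.619.
p = a·p₁ + b·p₂ ≈ (0.961, 0.053, -0.270); φ = arcsin(p_z) ≈ -15.65°, λ = atan2(p_y, p_x) ≈ 3.16°.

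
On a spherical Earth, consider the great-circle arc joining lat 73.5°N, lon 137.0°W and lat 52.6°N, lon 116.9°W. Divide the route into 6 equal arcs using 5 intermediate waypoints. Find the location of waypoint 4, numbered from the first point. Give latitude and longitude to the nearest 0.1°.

The haversine formula gives a central angle δ ≈ 0.393 rad (22.5°) between the endpoints.
Interpolate at f = 4/6 with slerp weights a = sin((1−f)δ)/sin δ ≈ 0.341, b = sin(fδ)/sin δ ≈ 0.676.
p = a·p₁ + b·p₂ ≈ (-0.257, -0.432, 0.864); φ = arcsin(p_z) ≈ 59.81°, λ = atan2(p_y, p_x) ≈ -120.70°.

≈ lat 59.8°N, lon 120.7°W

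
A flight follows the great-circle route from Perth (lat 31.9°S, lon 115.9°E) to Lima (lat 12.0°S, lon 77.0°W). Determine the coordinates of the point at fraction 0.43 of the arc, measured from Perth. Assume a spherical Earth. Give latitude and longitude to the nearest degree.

The haversine formula gives a central angle δ ≈ 2.346 rad (134.4°) between the endpoints.
Interpolate at f = 0.43 with slerp weights a = sin((1−f)δ)/sin δ ≈ 1.361, b = sin(fδ)/sin δ ≈ 1.184.
p = a·p₁ + b·p₂ ≈ (-0.244, -0.089, -0.966); φ = arcsin(p_z) ≈ -74.93°, λ = atan2(p_y, p_x) ≈ -160.02°.

≈ lat 75°S, lon 160°W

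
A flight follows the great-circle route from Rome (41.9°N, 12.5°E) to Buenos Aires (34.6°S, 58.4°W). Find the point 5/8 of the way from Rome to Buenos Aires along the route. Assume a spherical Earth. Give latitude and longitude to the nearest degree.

Write both endpoints as unit vectors p₁, p₂ with components (cos φ cos λ, cos φ sin λ, sin φ).
The central angle between the endpoints is δ = arccos(p₁·p₂) ≈ 1.751 rad (100.3°).
Interpolate at f = 5/8 with slerp weights a = sin((1−f)δ)/sin δ ≈ 0.620, b = sin(fδ)/sin δ ≈ 0.903.
p = a·p₁ + b·p₂ ≈ (0.840, -0.533, -0.099); φ = arcsin(p_z) ≈ -5.65°, λ = atan2(p_y, p_x) ≈ -32.40°.

≈ 6°S, 32°W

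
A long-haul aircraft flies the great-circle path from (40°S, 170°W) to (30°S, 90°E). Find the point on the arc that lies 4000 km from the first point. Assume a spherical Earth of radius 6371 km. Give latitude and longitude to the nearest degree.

From cos δ = sin φ₁ sin φ₂ + cos φ₁ cos φ₂ cos Δλ, the central angle is δ ≈ 1.363 rad (78.1°). The total great-circle distance is δ·R ≈ 1.363 × 6371 ≈ 8684 km, so the target fraction is f = 4000/8684 ≈ 0.461.
Interpolate at f ≈ 0.461 with slerp weights a = sin((1−f)δ)/sin δ ≈ 0.686, b = sin(fδ)/sin δ ≈ 0.600.
p = a·p₁ + b·p₂ ≈ (-0.517, 0.429, -0.741); φ = arcsin(p_z) ≈ -47.80°, λ = atan2(p_y, p_x) ≈ 140.34°.

≈ (48°S, 140°E)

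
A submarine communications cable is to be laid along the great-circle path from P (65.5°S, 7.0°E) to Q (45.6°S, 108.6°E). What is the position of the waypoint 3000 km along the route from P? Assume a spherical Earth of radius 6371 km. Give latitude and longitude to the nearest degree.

≈ (65°S, 75°E)

Convert each endpoint to a unit vector on the sphere (x = cos φ cos λ, y = cos φ sin λ, z = sin φ).
The central angle between the endpoints is δ = arccos(p₁·p₂) ≈ 0.938 rad (53.7°). The total great-circle distance is δ·R ≈ 0.938 × 6371 ≈ 5973 km, so the target fraction is f = 3000/5973 ≈ 0.502.
Interpolate at f ≈ 0.502 with slerp weights a = sin((1−f)δ)/sin δ ≈ 0.558, b = sin(fδ)/sin δ ≈ 0.563.
p = a·p₁ + b·p₂ ≈ (0.104, 0.401, -0.910); φ = arcsin(p_z) ≈ -65.50°, λ = atan2(p_y, p_x) ≈ 75.46°.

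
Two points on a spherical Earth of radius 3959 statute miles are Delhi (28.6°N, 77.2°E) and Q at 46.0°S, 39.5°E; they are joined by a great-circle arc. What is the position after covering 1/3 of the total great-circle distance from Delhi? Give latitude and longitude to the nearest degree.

The haversine formula gives a central angle δ ≈ 1.432 rad (82.1°) between the endpoints.
Interpolate at f = 1/3 with slerp weights a = sin((1−f)δ)/sin δ ≈ 0.824, b = sin(fδ)/sin δ ≈ 0.464.
p = a·p₁ + b·p₂ ≈ (0.409, 0.911, 0.061); φ = arcsin(p_z) ≈ 3.48°, λ = atan2(p_y, p_x) ≈ 65.81°.

≈ 3°N, 66°E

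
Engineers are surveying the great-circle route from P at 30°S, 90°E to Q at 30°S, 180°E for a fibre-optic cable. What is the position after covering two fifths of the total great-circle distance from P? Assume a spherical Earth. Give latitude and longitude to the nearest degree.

Convert each endpoint to a unit vector on the sphere (x = cos φ cos λ, y = cos φ sin λ, z = sin φ).
The central angle between the endpoints is δ = arccos(p₁·p₂) ≈ 1.318 rad (75.5°).
Interpolate at f = 2/5 with slerp weights a = sin((1−f)δ)/sin δ ≈ 0.734, b = sin(fδ)/sin δ ≈ 0.520.
p = a·p₁ + b·p₂ ≈ (-0.450, 0.636, -0.627); φ = arcsin(p_z) ≈ -38.83°, λ = atan2(p_y, p_x) ≈ 125.29°.

≈ 39°S, 125°E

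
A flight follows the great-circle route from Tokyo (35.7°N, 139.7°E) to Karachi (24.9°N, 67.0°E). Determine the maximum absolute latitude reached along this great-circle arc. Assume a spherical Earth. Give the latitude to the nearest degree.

The great circle lies in the plane with unit normal n̂ = (p₁ × p₂)/|p₁ × p₂|.
Here n̂_z ≈ -0.794; the vertex latitude is φ_max = arccos|n̂_z| ≈ 37.4°.

≈ 37°N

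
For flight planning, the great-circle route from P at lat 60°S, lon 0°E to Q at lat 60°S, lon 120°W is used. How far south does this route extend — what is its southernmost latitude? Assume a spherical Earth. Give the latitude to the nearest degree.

≈ 74°S

The great circle lies in the plane with unit normal n̂ = (p₁ × p₂)/|p₁ × p₂|.
Here n̂_z ≈ -0.277; the vertex latitude is φ_max = arccos|n̂_z| ≈ 73.9°.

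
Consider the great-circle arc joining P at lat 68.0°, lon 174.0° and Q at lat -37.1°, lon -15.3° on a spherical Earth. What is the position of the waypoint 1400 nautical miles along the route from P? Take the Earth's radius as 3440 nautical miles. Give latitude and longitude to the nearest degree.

≈ lat 84°, lon -89°

Write both endpoints as unit vectors p₁, p₂ with components (cos φ cos λ, cos φ sin λ, sin φ).
The central angle between the endpoints is δ = arccos(p₁·p₂) ≈ 2.595 rad (148.7°). The total great-circle distance is δ·R ≈ 2.595 × 3440 ≈ 8926 nmi, so the target fraction is f = 1400/8926 ≈ 0.157.
Interpolate at f ≈ 0.157 with slerp weights a = sin((1−f)δ)/sin δ ≈ 1.568, b = sin(fδ)/sin δ ≈ 0.761.
p = a·p₁ + b·p₂ ≈ (0.001, -0.099, 0.995); φ = arcsin(p_z) ≈ 84.33°, λ = atan2(p_y, p_x) ≈ -89.28°.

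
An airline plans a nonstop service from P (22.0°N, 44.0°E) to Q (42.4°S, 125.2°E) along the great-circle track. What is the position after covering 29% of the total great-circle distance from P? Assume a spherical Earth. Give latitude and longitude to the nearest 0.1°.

Write both endpoints as unit vectors p₁, p₂ with components (cos φ cos λ, cos φ sin λ, sin φ).
The central angle between the endpoints is δ = arccos(p₁·p₂) ≈ 1.719 rad (98.5°).
Interpolate at f = 0.29 with slerp weights a = sin((1−f)δ)/sin δ ≈ 0.950, b = sin(fδ)/sin δ ≈ 0.483.
p = a·p₁ + b·p₂ ≈ (0.428, 0.903, 0.030); φ = arcsin(p_z) ≈ 1.71°, λ = atan2(p_y, p_x) ≈ 64.67°.

≈ (1.7°N, 64.7°E)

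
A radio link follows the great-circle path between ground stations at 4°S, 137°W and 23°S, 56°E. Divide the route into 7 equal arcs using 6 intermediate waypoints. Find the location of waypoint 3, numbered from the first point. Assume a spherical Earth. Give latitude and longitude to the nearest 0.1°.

≈ 58.0°S, 177.9°E

Write both endpoints as unit vectors p₁, p₂ with components (cos φ cos λ, cos φ sin λ, sin φ).
The central angle between the endpoints is δ = arccos(p₁·p₂) ≈ 2.621 rad (150.2°).
Interpolate at f = 3/7 with slerp weights a = sin((1−f)δ)/sin δ ≈ 2.005, b = sin(fδ)/sin δ ≈ 1.812.
p = a·p₁ + b·p₂ ≈ (-0.530, 0.019, -0.848); φ = arcsin(p_z) ≈ -57.98°, λ = atan2(p_y, p_x) ≈ 177.95°.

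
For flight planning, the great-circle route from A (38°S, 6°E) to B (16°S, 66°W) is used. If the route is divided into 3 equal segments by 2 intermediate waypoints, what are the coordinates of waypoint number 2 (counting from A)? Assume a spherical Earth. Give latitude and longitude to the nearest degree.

The haversine formula gives a central angle δ ≈ 1.155 rad (66.2°) between the endpoints.
Interpolate at f = 2/3 with slerp weights a = sin((1−f)δ)/sin δ ≈ 0.411, b = sin(fδ)/sin δ ≈ 0.761.
p = a·p₁ + b·p₂ ≈ (0.619, -0.634, -0.463); φ = arcsin(p_z) ≈ -27.55°, λ = atan2(p_y, p_x) ≈ -45.69°.

≈ (28°S, 46°W)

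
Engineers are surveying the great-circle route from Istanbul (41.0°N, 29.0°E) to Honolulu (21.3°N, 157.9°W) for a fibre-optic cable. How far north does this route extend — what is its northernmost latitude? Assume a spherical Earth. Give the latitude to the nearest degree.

The great circle lies in the plane with unit normal n̂ = (p₁ × p₂)/|p₁ × p₂|.
Here n̂_z ≈ +0.095; the vertex latitude is φ_max = arccos|n̂_z| ≈ 84.5°.

≈ 85°N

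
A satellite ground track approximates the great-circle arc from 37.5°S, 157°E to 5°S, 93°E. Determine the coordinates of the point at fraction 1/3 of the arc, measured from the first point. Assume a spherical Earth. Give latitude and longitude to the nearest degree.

≈ 30°S, 132°E

Write both endpoints as unit vectors p₁, p₂ with components (cos φ cos λ, cos φ sin λ, sin φ).
The central angle between the endpoints is δ = arccos(p₁·p₂) ≈ 1.160 rad (66.5°).
Interpolate at f = 1/3 with slerp weights a = sin((1−f)δ)/sin δ ≈ 0.762, b = sin(fδ)/sin δ ≈ 0.411.
p = a·p₁ + b·p₂ ≈ (-0.578, 0.645, -0.500); φ = arcsin(p_z) ≈ -29.98°, λ = atan2(p_y, p_x) ≈ 131.84°.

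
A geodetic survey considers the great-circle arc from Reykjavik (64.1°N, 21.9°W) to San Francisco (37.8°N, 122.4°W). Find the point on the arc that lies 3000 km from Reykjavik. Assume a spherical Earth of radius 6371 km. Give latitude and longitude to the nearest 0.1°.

The haversine formula gives a central angle δ ≈ 1.060 rad (60.8°) between the endpoints. The total great-circle distance is δ·R ≈ 1.060 × 6371 ≈ 6756 km, so the target fraction is f = 3000/6756 ≈ 0.444.
Interpolate at f ≈ 0.444 with slerp weights a = sin((1−f)δ)/sin δ ≈ 0.637, b = sin(fδ)/sin δ ≈ 0.520.
p = a·p₁ + b·p₂ ≈ (0.038, -0.451, 0.892); φ = arcsin(p_z) ≈ 63.11°, λ = atan2(p_y, p_x) ≈ -85.16°.

≈ 63.1°N, 85.2°W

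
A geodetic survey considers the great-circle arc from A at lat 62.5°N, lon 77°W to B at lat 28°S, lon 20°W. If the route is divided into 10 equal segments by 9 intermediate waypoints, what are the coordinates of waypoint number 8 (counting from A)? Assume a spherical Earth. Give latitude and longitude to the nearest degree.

≈ lat 9°S, lon 28°W

Write both endpoints as unit vectors p₁, p₂ with components (cos φ cos λ, cos φ sin λ, sin φ).
The central angle between the endpoints is δ = arccos(p₁·p₂) ≈ 1.766 rad (101.2°).
Interpolate at f = 8/10 with slerp weights a = sin((1−f)δ)/sin δ ≈ 0.353, b = sin(fδ)/sin δ ≈ 1.007.
p = a·p₁ + b·p₂ ≈ (0.872, -0.463, -0.160); φ = arcsin(p_z) ≈ -9.20°, λ = atan2(p_y, p_x) ≈ -27.95°.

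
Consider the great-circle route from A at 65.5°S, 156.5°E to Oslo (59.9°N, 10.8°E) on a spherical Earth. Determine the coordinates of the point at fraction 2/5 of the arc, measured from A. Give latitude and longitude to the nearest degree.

≈ 24°S, 74°E

Convert each endpoint to a unit vector on the sphere (x = cos φ cos λ, y = cos φ sin λ, z = sin φ).
The central angle between the endpoints is δ = arccos(p₁·p₂) ≈ 2.854 rad (163.5°).
Interpolate at f = 2/5 with slerp weights a = sin((1−f)δ)/sin δ ≈ 3.496, b = sin(fδ)/sin δ ≈ 3.211.
p = a·p₁ + b·p₂ ≈ (0.252, 0.880, -0.403); φ = arcsin(p_z) ≈ -23.75°, λ = atan2(p_y, p_x) ≈ 73.99°.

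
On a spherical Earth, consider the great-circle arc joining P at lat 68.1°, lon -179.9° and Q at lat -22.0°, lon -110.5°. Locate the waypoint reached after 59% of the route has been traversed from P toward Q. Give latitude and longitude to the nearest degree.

The haversine formula gives a central angle δ ≈ 1.799 rad (103.1°) between the endpoints.
Interpolate at f = 0.59 with slerp weights a = sin((1−f)δ)/sin δ ≈ 0.690, b = sin(fδ)/sin δ ≈ 0.896.
p = a·p₁ + b·p₂ ≈ (-0.548, -0.779, 0.305); φ = arcsin(p_z) ≈ 17.74°, λ = atan2(p_y, p_x) ≈ -125.16°.

≈ lat 18°, lon -125°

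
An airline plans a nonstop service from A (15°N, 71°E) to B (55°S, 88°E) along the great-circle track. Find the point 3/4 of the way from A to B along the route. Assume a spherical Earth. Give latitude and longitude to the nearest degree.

≈ (38°S, 81°E)

Write both endpoints as unit vectors p₁, p₂ with components (cos φ cos λ, cos φ sin λ, sin φ).
The central angle between the endpoints is δ = arccos(p₁·p₂) ≈ 1.247 rad (71.5°).
Interpolate at f = 3/4 with slerp weights a = sin((1−f)δ)/sin δ ≈ 0.324, b = sin(fδ)/sin δ ≈ 0.849.
p = a·p₁ + b·p₂ ≈ (0.119, 0.782, -0.612); φ = arcsin(p_z) ≈ -37.71°, λ = atan2(p_y, p_x) ≈ 81.37°.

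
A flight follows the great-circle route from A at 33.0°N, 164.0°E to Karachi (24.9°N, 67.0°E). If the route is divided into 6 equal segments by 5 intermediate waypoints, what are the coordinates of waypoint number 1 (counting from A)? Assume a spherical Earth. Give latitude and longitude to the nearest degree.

≈ 38°N, 148°E

From cos δ = sin φ₁ sin φ₂ + cos φ₁ cos φ₂ cos Δλ, the central angle is δ ≈ 1.434 rad (82.1°).
Interpolate at f = 1/6 with slerp weights a = sin((1−f)δ)/sin δ ≈ 0.939, b = sin(fδ)/sin δ ≈ 0.239.
p = a·p₁ + b·p₂ ≈ (-0.672, 0.417, 0.612); φ = arcsin(p_z) ≈ 37.73°, λ = atan2(p_y, p_x) ≈ 148.22°.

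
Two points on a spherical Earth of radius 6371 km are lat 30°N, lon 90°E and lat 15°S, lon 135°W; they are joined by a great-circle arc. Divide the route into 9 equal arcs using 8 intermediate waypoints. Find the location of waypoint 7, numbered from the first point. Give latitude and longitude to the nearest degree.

≈ lat 0°N, lon 161°W

Convert each endpoint to a unit vector on the sphere (x = cos φ cos λ, y = cos φ sin λ, z = sin φ).
The central angle between the endpoints is δ = arccos(p₁·p₂) ≈ 2.376 rad (136.1°).
Interpolate at f = 7/9 with slerp weights a = sin((1−f)δ)/sin δ ≈ 0.727, b = sin(fδ)/sin δ ≈ 1.388.
p = a·p₁ + b·p₂ ≈ (-0.948, -0.318, 0.004); φ = arcsin(p_z) ≈ 0.24°, λ = atan2(p_y, p_x) ≈ -161.43°.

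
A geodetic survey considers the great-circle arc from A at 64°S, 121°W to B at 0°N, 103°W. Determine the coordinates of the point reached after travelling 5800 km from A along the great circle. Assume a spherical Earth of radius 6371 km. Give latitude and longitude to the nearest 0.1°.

≈ 13.0°S, 105.0°W

Write both endpoints as unit vectors p₁, p₂ with components (cos φ cos λ, cos φ sin λ, sin φ).
The central angle between the endpoints is δ = arccos(p₁·p₂) ≈ 1.141 rad (65.4°). The total great-circle distance is δ·R ≈ 1.141 × 6371 ≈ 7268 km, so the target fraction is f = 5800/7268 ≈ 0.798.
Interpolate at f ≈ 0.798 with slerp weights a = sin((1−f)δ)/sin δ ≈ 0.251, b = sin(fδ)/sin δ ≈ 0.869.
p = a·p₁ + b·p₂ ≈ (-0.252, -0.941, -0.226); φ = arcsin(p_z) ≈ -13.05°, λ = atan2(p_y, p_x) ≈ -105.00°.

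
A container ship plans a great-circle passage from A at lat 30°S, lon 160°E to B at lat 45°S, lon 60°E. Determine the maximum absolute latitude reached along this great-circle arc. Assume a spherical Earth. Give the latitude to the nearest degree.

≈ 52°S

The great circle lies in the plane with unit normal n̂ = (p₁ × p₂)/|p₁ × p₂|.
Here n̂_z ≈ -0.622; the vertex latitude is φ_max = arccos|n̂_z| ≈ 51.5°.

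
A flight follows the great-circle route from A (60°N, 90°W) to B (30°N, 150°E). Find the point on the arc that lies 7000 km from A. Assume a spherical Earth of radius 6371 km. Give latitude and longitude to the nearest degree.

≈ (43°N, 159°E)

Convert each endpoint to a unit vector on the sphere (x = cos φ cos λ, y = cos φ sin λ, z = sin φ).
The central angle between the endpoints is δ = arccos(p₁·p₂) ≈ 1.353 rad (77.5°). The total great-circle distance is δ·R ≈ 1.353 × 6371 ≈ 8617 km, so the target fraction is f = 7000/8617 ≈ 0.812.
Interpolate at f ≈ 0.812 with slerp weights a = sin((1−f)δ)/sin δ ≈ 0.257, b = sin(fδ)/sin δ ≈ 0.912.
p = a·p₁ + b·p₂ ≈ (-0.684, 0.266, 0.679); φ = arcsin(p_z) ≈ 42.76°, λ = atan2(p_y, p_x) ≈ 158.72°.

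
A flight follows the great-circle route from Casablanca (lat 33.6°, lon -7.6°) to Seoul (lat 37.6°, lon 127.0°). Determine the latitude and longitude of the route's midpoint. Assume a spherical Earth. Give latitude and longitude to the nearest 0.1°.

≈ lat 61.6°, lon 56.3°

Convert each endpoint to a unit vector on the sphere (x = cos φ cos λ, y = cos φ sin λ, z = sin φ).
The central angle between the endpoints is δ = arccos(p₁·p₂) ≈ 1.697 rad (97.2°).
Interpolate at f = 1/2 with slerp weights a = sin((1−f)δ)/sin δ ≈ 0.756, b = sin(fδ)/sin δ ≈ 0.756.
p = a·p₁ + b·p₂ ≈ (0.264, 0.395, 0.880); φ = arcsin(p_z) ≈ 61.63°, λ = atan2(p_y, p_x) ≈ 56.28°.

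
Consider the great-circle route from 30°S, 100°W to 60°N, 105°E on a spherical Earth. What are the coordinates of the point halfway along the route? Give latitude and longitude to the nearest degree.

Write both endpoints as unit vectors p₁, p₂ with components (cos φ cos λ, cos φ sin λ, sin φ).
The central angle between the endpoints is δ = arccos(p₁·p₂) ≈ 2.542 rad (145.6°).
Interpolate at f = 1/2 with slerp weights a = sin((1−f)δ)/sin δ ≈ 1.693, b = sin(fδ)/sin δ ≈ 1.693.
p = a·p₁ + b·p₂ ≈ (-0.474, -0.626, 0.620); φ = arcsin(p_z) ≈ 38.28°, λ = atan2(p_y, p_x) ≈ -127.10°.

≈ 38°N, 127°W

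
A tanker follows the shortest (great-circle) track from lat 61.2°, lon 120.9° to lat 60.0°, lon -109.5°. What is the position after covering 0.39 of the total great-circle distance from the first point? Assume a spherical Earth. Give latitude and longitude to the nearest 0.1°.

Convert each endpoint to a unit vector on the sphere (x = cos φ cos λ, y = cos φ sin λ, z = sin φ).
The central angle between the endpoints is δ = arccos(p₁·p₂) ≈ 0.921 rad (52.7°).
Interpolate at f = 0.39 with slerp weights a = sin((1−f)δ)/sin δ ≈ 0.669, b = sin(fδ)/sin δ ≈ 0.441.
p = a·p₁ + b·p₂ ≈ (-0.239, 0.068, 0.969); φ = arcsin(p_z) ≈ 75.59°, λ = atan2(p_y, p_x) ≈ 164.02°.

≈ lat 75.6°, lon 164.0°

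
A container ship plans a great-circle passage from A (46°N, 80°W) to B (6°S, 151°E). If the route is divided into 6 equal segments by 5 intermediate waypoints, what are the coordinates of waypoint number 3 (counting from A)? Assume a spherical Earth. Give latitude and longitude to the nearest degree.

≈ (38°N, 165°W)

Convert each endpoint to a unit vector on the sphere (x = cos φ cos λ, y = cos φ sin λ, z = sin φ).
The central angle between the endpoints is δ = arccos(p₁·p₂) ≈ 2.106 rad (120.7°).
Interpolate at f = 3/6 with slerp weights a = sin((1−f)δ)/sin δ ≈ 1.010, b = sin(fδ)/sin δ ≈ 1.010.
p = a·p₁ + b·p₂ ≈ (-0.757, -0.204, 0.621); φ = arcsin(p_z) ≈ 38.39°, λ = atan2(p_y, p_x) ≈ -164.91°.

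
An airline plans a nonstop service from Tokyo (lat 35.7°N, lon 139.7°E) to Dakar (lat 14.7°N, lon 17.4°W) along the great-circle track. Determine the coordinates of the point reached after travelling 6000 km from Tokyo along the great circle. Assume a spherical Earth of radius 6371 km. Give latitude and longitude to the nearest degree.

≈ lat 68°N, lon 59°E

Convert each endpoint to a unit vector on the sphere (x = cos φ cos λ, y = cos φ sin λ, z = sin φ).
The central angle between the endpoints is δ = arccos(p₁·p₂) ≈ 2.184 rad (125.1°). The total great-circle distance is δ·R ≈ 2.184 × 6371 ≈ 13914 km, so the target fraction is f = 6000/13914 ≈ 0.431.
Interpolate at f ≈ 0.431 with slerp weights a = sin((1−f)δ)/sin δ ≈ 1.157, b = sin(fδ)/sin δ ≈ 0.989.
p = a·p₁ + b·p₂ ≈ (0.196, 0.322, 0.926); φ = arcsin(p_z) ≈ 67.87°, λ = atan2(p_y, p_x) ≈ 58.69°.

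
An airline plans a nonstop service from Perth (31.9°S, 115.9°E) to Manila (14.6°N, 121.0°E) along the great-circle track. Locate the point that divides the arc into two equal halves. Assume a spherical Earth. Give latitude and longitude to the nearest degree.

Convert each endpoint to a unit vector on the sphere (x = cos φ cos λ, y = cos φ sin λ, z = sin φ).
The central angle between the endpoints is δ = arccos(p₁·p₂) ≈ 0.816 rad (46.8°).
Interpolate at f = 1/2 with slerp weights a = sin((1−f)δ)/sin δ ≈ 0.545, b = sin(fδ)/sin δ ≈ 0.545.
p = a·p₁ + b·p₂ ≈ (-0.473, 0.868, -0.151); φ = arcsin(p_z) ≈ -8.66°, λ = atan2(p_y, p_x) ≈ 118.62°.

≈ 9°S, 119°E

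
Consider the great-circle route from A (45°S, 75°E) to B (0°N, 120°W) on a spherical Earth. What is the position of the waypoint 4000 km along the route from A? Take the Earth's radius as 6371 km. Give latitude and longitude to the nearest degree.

Convert each endpoint to a unit vector on the sphere (x = cos φ cos λ, y = cos φ sin λ, z = sin φ).
The central angle between the endpoints is δ = arccos(p₁·p₂) ≈ 2.323 rad (133.1°). The total great-circle distance is δ·R ≈ 2.323 × 6371 ≈ 14798 km, so the target fraction is f = 4000/14798 ≈ 0.270.
Interpolate at f ≈ 0.270 with slerp weights a = sin((1−f)δ)/sin δ ≈ 1.359, b = sin(fδ)/sin δ ≈ 0.804.
p = a·p₁ + b·p₂ ≈ (-0.153, 0.231, -0.961); φ = arcsin(p_z) ≈ -73.88°, λ = atan2(p_y, p_x) ≈ 123.55°.

≈ (74°S, 124°E)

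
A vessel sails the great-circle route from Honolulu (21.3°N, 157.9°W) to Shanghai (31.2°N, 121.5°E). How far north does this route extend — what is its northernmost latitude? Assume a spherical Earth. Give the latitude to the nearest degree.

≈ 34°N

The great circle lies in the plane with unit normal n̂ = (p₁ × p₂)/|p₁ × p₂|.
Here n̂_z ≈ -0.829; the vertex latitude is φ_max = arccos|n̂_z| ≈ 34.0°.
Check via Clairaut: cos φ_max = |cos φ₁| · sin C = cos(21.3°)·sin(62.9°) ≈ 0.829, again giving ≈ 34.0°.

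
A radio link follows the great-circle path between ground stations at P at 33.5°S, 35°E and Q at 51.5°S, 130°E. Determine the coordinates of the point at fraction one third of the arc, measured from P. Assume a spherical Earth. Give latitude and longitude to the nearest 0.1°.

≈ 48.2°S, 57.6°E

Convert each endpoint to a unit vector on the sphere (x = cos φ cos λ, y = cos φ sin λ, z = sin φ).
The central angle between the endpoints is δ = arccos(p₁·p₂) ≈ 1.174 rad (67.3°).
Interpolate at f = 1/3 with slerp weights a = sin((1−f)δ)/sin δ ≈ 0.765, b = sin(fδ)/sin δ ≈ 0.414.
p = a·p₁ + b·p₂ ≈ (0.357, 0.563, -0.746); φ = arcsin(p_z) ≈ -48.21°, λ = atan2(p_y, p_x) ≈ 57.63°.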